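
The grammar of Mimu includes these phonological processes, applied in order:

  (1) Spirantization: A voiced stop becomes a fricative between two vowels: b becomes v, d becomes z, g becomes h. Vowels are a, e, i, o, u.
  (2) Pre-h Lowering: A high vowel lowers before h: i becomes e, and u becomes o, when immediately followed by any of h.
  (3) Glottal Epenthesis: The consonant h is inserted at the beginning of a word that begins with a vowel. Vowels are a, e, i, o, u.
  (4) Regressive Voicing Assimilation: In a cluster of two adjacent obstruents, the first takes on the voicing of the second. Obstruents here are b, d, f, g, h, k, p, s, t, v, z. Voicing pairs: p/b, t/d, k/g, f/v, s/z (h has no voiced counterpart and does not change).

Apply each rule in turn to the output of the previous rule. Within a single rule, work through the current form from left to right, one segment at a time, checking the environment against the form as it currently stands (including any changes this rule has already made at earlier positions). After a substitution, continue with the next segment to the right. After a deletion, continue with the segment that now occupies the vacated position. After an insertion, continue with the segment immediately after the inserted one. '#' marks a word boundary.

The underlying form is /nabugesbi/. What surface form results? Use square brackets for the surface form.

(1) Spirantization: [nabugesbi] → [navuhesbi]
(2) Pre-h Lowering: [navuhesbi] → [navohesbi]
(3) Glottal Epenthesis: no change — [navohesbi]
(4) Regressive Voicing Assimilation: [navohesbi] → [navohezbi]

[navohezbi]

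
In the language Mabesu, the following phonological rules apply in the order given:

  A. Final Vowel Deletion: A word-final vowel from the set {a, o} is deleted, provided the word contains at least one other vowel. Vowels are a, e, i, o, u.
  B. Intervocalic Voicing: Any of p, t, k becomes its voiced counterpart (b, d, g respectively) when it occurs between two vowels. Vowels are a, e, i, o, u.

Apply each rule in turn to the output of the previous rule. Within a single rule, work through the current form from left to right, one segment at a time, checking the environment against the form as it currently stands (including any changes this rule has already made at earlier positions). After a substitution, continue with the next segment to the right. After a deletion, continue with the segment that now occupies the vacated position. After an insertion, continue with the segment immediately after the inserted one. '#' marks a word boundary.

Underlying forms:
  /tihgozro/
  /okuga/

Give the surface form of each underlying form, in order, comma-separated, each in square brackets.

[tihgozr], [ogug]

/tihgozro/:
  A Final Vowel Deletion: [tihgozro] → [tihgozr]
  B Intervocalic Voicing: no change — [tihgozr]
/okuga/:
  A Final Vowel Deletion: [okuga] → [okug]
  B Intervocalic Voicing: [okug] → [ogug]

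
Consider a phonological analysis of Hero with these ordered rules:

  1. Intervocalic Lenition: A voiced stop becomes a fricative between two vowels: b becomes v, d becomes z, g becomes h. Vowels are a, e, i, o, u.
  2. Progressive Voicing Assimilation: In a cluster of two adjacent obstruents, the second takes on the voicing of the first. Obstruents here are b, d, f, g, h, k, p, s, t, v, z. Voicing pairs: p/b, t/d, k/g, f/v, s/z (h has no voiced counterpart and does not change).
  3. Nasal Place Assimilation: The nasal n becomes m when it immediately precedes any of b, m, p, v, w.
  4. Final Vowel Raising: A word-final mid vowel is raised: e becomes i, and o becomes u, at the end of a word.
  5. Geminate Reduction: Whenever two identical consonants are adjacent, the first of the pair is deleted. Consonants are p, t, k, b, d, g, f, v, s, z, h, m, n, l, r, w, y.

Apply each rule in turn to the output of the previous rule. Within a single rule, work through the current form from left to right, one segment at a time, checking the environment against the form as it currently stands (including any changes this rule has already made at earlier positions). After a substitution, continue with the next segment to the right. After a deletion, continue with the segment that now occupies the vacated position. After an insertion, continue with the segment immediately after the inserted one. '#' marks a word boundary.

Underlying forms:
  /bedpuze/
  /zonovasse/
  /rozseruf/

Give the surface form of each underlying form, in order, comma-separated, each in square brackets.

[bedbuzi], [zonovasi], [rozeruf]

/bedpuze/:
  1 Intervocalic Lenition: no change — [bedpuze]
  2 Progressive Voicing Assimilation: [bedpuze] → [bedbuze]
  3 Nasal Place Assimilation: no change — [bedbuze]
  4 Final Vowel Raising: [bedbuze] → [bedbuzi]
  5 Geminate Reduction: no change — [bedbuzi]
/zonovasse/:
  1 Intervocalic Lenition: no change — [zonovasse]
  2 Progressive Voicing Assimilation: no change — [zonovasse]
  3 Nasal Place Assimilation: no change — [zonovasse]
  4 Final Vowel Raising: [zonovasse] → [zonovassi]
  5 Geminate Reduction: [zonovassi] → [zonovasi]
/rozseruf/:
  1 Intervocalic Lenition: no change — [rozseruf]
  2 Progressive Voicing Assimilation: [rozseruf] → [rozzeruf]
  3 Nasal Place Assimilation: no change — [rozzeruf]
  4 Final Vowel Raising: no change — [rozzeruf]
  5 Geminate Reduction: [rozzeruf] → [rozeruf]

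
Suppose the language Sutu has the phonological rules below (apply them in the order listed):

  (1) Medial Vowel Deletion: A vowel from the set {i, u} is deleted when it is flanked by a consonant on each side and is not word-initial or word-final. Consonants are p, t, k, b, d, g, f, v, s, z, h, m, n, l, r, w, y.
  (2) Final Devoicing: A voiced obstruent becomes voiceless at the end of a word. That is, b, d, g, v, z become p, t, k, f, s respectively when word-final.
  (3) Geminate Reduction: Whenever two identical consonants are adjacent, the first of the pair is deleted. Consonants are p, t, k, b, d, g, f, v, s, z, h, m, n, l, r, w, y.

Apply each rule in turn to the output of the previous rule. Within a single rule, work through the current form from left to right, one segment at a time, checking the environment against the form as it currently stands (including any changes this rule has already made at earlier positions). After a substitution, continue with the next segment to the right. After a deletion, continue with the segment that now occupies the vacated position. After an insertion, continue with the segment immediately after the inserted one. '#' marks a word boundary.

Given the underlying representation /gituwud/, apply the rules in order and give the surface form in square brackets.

(1) Medial Vowel Deletion: [gituwud] → [gtwd]
(2) Final Devoicing: [gtwd] → [gtwt]
(3) Geminate Reduction: no change — [gtwt]

[gtwt]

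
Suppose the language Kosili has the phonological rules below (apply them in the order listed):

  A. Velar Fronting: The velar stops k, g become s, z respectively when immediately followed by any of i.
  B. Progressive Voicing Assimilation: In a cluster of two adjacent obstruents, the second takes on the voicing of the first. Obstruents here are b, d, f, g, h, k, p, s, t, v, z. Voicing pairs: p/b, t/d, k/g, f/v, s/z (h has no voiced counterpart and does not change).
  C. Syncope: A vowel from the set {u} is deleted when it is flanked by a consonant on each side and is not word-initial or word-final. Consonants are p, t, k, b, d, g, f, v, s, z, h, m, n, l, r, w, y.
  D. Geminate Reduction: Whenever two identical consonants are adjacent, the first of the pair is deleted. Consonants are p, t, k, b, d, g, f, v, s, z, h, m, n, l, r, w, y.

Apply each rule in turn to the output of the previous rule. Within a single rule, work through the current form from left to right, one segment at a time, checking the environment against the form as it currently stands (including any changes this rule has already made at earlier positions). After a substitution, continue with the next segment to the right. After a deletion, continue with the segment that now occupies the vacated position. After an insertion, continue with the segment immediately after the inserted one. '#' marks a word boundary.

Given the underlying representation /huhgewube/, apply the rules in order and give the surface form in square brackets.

A Velar Fronting: no change — [huhgewube]
B Progressive Voicing Assimilation: [huhgewube] → [huhkewube]
C Syncope: [huhkewube] → [hhkewbe]
D Geminate Reduction: [hhkewbe] → [hkewbe]

[hkewbe]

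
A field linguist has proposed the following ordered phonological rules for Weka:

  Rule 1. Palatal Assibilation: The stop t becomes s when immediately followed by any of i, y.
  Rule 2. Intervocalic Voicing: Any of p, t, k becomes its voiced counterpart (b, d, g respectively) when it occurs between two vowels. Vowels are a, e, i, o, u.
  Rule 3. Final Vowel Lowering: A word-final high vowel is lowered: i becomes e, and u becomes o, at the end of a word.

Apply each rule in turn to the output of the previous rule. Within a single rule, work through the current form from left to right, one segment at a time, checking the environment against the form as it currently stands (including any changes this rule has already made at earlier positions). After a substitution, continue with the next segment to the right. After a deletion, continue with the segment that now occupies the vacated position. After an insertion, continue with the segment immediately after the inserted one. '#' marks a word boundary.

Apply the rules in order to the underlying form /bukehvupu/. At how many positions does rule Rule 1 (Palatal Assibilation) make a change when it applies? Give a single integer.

0

Rule 1 Palatal Assibilation: no change — [bukehvupu]
Rule 2 Intervocalic Voicing: [bukehvupu] → [bugehvubu]
Rule 3 Final Vowel Lowering: [bugehvubu] → [bugehvubo]
Rule Rule 1 changed 0 position(s).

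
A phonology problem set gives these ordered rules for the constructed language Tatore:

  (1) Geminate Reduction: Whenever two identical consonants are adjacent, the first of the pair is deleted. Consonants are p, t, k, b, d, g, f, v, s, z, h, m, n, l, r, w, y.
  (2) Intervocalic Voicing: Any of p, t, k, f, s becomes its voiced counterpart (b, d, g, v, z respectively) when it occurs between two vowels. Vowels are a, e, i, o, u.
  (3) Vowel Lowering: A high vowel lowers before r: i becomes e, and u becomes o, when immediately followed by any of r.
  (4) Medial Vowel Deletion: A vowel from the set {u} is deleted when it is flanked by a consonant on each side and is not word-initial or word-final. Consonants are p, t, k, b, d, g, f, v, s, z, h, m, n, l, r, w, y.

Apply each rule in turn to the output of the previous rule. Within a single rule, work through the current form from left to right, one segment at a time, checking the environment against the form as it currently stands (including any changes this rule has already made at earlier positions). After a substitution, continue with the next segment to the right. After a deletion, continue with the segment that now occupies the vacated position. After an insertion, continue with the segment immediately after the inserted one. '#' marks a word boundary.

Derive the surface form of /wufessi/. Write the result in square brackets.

(1) Geminate Reduction: [wufessi] → [wufesi]
(2) Intervocalic Voicing: [wufesi] → [wuvezi]
(3) Vowel Lowering: no change — [wuvezi]
(4) Medial Vowel Deletion: [wuvezi] → [wvezi]

[wvezi]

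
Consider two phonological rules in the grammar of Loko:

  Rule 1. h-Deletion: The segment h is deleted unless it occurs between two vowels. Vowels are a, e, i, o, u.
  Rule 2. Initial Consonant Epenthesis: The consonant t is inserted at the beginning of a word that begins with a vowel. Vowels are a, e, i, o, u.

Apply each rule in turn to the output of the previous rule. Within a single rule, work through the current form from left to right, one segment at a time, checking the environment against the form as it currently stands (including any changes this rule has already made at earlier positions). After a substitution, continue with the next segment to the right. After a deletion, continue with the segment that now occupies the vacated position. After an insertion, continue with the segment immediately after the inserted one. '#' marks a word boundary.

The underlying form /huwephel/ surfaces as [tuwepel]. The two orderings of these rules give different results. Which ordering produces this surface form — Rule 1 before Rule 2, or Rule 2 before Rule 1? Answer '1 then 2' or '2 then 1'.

1 then 2

Order 1 then 2:
  1 h-Deletion: [huwephel] → [uwepel]
  2 Initial Consonant Epenthesis: [uwepel] → [tuwepel]
  result: [tuwepel]
Order 2 then 1:
  2 Initial Consonant Epenthesis: no change — [huwephel]
  1 h-Deletion: [huwephel] → [uwepel]
  result: [uwepel]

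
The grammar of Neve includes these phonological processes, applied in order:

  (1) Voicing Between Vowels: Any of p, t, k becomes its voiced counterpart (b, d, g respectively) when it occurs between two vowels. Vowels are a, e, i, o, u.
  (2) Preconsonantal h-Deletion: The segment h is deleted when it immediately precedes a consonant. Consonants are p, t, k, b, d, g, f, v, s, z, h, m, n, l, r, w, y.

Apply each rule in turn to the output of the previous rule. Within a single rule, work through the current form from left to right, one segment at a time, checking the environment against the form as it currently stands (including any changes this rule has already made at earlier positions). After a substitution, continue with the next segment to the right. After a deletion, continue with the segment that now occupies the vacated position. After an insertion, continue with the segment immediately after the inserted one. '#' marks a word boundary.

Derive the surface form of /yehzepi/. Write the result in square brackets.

(1) Voicing Between Vowels: [yehzepi] → [yehzebi]
(2) Preconsonantal h-Deletion: [yehzebi] → [yezebi]

[yezebi]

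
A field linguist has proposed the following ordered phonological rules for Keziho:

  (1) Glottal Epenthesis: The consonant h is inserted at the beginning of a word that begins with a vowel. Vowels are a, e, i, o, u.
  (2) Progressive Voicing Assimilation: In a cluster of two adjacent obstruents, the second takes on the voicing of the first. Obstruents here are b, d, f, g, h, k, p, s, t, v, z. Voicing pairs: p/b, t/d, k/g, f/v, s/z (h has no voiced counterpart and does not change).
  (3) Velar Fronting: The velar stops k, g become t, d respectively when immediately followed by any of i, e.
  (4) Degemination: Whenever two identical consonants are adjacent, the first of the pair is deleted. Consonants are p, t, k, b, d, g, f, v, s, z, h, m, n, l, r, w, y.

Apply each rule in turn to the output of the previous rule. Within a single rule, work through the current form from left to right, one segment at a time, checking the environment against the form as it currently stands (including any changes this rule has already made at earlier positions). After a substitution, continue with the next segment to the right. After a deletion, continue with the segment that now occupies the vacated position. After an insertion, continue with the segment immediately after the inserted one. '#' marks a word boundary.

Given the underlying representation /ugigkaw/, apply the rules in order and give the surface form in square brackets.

[hudigaw]

(1) Glottal Epenthesis: [ugigkaw] → [hugigkaw]
(2) Progressive Voicing Assimilation: [hugigkaw] → [hugiggaw]
(3) Velar Fronting: [hugiggaw] → [hudiggaw]
(4) Degemination: [hudiggaw] → [hudigaw]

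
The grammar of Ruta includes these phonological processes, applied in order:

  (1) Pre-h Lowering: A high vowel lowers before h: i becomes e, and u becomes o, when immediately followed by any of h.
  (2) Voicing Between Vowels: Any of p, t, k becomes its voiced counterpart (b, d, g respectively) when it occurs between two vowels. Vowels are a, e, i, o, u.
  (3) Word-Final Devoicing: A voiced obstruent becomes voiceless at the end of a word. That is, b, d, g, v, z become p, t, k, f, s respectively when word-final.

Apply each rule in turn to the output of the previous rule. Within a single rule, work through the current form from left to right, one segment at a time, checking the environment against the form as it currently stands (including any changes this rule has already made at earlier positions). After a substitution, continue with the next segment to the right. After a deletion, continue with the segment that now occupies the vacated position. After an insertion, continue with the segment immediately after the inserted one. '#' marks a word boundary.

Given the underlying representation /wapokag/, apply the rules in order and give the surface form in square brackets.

[wabogak]

(1) Pre-h Lowering: no change — [wapokag]
(2) Voicing Between Vowels: [wapokag] → [wabogag]
(3) Word-Final Devoicing: [wabogag] → [wabogak]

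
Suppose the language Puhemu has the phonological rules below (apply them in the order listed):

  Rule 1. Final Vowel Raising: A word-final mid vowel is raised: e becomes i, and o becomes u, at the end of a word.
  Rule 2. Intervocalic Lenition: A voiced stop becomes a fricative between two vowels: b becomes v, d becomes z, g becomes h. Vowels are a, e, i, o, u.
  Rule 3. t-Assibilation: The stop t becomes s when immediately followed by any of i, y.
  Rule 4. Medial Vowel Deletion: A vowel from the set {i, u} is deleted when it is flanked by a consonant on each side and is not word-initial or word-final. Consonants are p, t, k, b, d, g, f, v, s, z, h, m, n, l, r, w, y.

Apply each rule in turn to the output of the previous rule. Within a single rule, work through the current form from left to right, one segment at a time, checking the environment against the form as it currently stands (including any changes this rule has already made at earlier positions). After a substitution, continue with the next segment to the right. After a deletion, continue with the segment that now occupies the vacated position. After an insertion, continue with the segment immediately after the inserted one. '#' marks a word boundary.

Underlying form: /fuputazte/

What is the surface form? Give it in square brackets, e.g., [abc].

Rule 1 Final Vowel Raising: [fuputazte] → [fuputazti]
Rule 2 Intervocalic Lenition: no change — [fuputazti]
Rule 3 t-Assibilation: [fuputazti] → [fuputazsi]
Rule 4 Medial Vowel Deletion: [fuputazsi] → [fptazsi]

[fptazsi]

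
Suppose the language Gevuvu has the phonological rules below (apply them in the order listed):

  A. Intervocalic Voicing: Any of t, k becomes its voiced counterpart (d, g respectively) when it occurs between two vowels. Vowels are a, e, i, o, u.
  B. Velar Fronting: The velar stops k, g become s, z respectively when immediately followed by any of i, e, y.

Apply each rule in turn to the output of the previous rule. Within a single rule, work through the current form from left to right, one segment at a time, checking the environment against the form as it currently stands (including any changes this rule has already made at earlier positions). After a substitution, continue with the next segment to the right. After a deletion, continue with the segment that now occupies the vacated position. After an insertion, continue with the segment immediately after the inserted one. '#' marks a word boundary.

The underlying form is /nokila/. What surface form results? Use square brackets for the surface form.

[nozila]

A Intervocalic Voicing: [nokila] → [nogila]
B Velar Fronting: [nogila] → [nozila]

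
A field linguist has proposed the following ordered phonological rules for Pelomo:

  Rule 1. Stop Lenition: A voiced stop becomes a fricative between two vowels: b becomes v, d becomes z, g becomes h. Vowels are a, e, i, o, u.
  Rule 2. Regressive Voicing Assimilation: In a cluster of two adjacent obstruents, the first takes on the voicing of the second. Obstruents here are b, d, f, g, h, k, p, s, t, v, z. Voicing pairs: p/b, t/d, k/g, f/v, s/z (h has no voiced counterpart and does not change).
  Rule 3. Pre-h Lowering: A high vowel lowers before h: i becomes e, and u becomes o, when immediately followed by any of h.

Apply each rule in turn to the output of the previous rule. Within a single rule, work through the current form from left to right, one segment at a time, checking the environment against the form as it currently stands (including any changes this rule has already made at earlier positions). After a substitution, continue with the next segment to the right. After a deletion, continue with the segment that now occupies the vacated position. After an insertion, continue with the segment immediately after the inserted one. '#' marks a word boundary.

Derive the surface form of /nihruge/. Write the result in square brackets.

Rule 1 Stop Lenition: [nihruge] → [nihruhe]
Rule 2 Regressive Voicing Assimilation: no change — [nihruhe]
Rule 3 Pre-h Lowering: [nihruhe] → [nehrohe]

[nehrohe]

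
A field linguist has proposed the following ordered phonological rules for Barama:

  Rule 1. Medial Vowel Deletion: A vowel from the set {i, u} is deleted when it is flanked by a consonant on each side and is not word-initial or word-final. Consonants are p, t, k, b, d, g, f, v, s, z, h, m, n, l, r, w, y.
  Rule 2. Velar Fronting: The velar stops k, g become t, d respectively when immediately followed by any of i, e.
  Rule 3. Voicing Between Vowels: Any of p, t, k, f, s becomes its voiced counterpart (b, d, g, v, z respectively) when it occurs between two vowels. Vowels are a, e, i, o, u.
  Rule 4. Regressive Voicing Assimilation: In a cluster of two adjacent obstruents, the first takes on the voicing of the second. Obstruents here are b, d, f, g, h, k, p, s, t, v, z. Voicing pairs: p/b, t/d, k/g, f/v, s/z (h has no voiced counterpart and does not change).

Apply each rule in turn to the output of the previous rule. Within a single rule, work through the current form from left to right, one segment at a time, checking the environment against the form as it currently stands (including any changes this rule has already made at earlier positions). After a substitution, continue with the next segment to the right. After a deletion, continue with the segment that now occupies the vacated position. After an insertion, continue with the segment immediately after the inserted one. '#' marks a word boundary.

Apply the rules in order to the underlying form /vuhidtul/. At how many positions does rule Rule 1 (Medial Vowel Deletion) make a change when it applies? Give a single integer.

Rule 1 Medial Vowel Deletion: [vuhidtul] → [vhdtl]
Rule 2 Velar Fronting: no change — [vhdtl]
Rule 3 Voicing Between Vowels: no change — [vhdtl]
Rule 4 Regressive Voicing Assimilation: [vhdtl] → [fhttl]
Rule Rule 1 changed 3 position(s).

3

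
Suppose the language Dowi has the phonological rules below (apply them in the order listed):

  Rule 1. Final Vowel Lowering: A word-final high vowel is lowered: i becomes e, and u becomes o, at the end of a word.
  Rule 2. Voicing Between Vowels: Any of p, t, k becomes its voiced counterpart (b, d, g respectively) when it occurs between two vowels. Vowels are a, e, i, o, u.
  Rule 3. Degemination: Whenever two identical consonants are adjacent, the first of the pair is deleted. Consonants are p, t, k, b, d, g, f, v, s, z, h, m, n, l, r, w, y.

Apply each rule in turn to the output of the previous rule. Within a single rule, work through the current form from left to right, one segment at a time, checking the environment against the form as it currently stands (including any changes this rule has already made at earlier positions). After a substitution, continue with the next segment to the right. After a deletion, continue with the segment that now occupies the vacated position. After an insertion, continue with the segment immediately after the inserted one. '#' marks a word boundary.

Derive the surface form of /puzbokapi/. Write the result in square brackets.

Rule 1 Final Vowel Lowering: [puzbokapi] → [puzbokape]
Rule 2 Voicing Between Vowels: [puzbokape] → [puzbogabe]
Rule 3 Degemination: no change — [puzbogabe]

[puzbogabe]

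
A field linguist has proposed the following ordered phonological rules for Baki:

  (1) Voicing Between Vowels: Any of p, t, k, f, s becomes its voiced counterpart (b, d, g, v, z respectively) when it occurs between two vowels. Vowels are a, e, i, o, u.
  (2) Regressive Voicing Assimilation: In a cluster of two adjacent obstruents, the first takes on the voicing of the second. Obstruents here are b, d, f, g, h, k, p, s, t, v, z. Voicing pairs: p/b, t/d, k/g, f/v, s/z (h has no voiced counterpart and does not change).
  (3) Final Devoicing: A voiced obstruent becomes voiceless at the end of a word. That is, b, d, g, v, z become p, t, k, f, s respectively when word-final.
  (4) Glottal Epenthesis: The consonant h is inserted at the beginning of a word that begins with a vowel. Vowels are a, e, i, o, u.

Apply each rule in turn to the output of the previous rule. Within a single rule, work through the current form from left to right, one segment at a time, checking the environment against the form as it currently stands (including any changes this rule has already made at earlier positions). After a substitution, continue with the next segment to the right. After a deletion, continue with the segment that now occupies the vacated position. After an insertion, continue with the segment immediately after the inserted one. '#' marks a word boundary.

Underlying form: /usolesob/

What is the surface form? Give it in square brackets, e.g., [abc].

(1) Voicing Between Vowels: [usolesob] → [uzolezob]
(2) Regressive Voicing Assimilation: no change — [uzolezob]
(3) Final Devoicing: [uzolezob] → [uzolezop]
(4) Glottal Epenthesis: [uzolezop] → [huzolezop]

[huzolezop]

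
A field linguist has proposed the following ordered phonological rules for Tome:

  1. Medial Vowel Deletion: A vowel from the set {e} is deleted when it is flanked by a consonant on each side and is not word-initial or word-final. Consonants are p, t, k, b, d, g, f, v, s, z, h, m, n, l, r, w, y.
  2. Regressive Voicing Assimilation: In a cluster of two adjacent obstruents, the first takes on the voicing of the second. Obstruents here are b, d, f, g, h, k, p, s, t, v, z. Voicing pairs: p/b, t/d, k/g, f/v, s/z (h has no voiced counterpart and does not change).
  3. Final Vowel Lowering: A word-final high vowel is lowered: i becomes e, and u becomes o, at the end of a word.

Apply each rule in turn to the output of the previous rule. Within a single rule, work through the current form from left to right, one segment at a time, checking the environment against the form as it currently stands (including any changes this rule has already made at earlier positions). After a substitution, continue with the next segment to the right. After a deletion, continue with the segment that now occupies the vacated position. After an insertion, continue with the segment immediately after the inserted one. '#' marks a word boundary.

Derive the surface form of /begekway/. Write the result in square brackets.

1 Medial Vowel Deletion: [begekway] → [bgkway]
2 Regressive Voicing Assimilation: [bgkway] → [bkkway]
3 Final Vowel Lowering: no change — [bkkway]

[bkkway]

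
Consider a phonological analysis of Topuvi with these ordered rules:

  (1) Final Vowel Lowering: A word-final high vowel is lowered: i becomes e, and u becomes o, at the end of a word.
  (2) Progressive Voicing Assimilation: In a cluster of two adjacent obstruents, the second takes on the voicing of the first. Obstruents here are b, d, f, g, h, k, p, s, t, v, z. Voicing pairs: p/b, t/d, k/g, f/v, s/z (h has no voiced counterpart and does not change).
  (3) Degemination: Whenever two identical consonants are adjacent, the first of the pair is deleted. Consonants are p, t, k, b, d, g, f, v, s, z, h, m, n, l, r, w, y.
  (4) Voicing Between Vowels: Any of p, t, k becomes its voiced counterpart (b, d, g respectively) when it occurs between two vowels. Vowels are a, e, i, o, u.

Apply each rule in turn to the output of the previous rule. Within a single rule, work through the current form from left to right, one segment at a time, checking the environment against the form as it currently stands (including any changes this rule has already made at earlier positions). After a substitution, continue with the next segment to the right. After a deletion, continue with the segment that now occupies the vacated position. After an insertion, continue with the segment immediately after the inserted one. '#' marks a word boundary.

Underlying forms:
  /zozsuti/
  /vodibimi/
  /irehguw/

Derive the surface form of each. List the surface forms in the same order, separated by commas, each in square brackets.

[zozude], [vodibime], [irehkuw]

/zozsuti/:
  (1) Final Vowel Lowering: [zozsuti] → [zozsute]
  (2) Progressive Voicing Assimilation: [zozsute] → [zozzute]
  (3) Degemination: [zozzute] → [zozute]
  (4) Voicing Between Vowels: [zozute] → [zozude]
/vodibimi/:
  (1) Final Vowel Lowering: [vodibimi] → [vodibime]
  (2) Progressive Voicing Assimilation: no change — [vodibime]
  (3) Degemination: no change — [vodibime]
  (4) Voicing Between Vowels: no change — [vodibime]
/irehguw/:
  (1) Final Vowel Lowering: no change — [irehguw]
  (2) Progressive Voicing Assimilation: [irehguw] → [irehkuw]
  (3) Degemination: no change — [irehkuw]
  (4) Voicing Between Vowels: no change — [irehkuw]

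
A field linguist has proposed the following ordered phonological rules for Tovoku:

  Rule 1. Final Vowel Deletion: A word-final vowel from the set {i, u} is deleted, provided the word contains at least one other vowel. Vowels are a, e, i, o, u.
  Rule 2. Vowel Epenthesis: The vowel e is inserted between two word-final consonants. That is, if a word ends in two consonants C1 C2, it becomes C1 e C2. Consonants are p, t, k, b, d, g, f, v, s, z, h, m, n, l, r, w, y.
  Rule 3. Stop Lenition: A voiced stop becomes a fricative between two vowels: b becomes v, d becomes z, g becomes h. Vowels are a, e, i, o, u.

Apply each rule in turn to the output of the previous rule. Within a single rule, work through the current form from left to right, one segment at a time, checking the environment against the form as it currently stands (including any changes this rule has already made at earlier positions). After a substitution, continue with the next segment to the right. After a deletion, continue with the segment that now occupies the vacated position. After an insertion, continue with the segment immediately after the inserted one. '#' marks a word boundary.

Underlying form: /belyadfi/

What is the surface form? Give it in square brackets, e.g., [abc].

[belyazef]

Rule 1 Final Vowel Deletion: [belyadfi] → [belyadf]
Rule 2 Vowel Epenthesis: [belyadf] → [belyadef]
Rule 3 Stop Lenition: [belyadef] → [belyazef]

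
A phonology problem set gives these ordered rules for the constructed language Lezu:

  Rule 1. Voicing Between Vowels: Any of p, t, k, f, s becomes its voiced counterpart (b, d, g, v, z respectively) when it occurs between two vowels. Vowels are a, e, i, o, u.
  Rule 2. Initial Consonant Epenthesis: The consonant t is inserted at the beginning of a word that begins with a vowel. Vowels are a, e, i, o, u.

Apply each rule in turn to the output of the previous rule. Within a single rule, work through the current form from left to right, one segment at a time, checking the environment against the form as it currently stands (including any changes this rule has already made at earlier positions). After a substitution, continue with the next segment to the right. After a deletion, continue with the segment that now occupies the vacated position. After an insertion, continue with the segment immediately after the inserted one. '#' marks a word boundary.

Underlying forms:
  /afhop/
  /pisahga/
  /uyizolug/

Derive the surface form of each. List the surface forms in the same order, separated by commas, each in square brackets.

/afhop/:
  Rule 1 Voicing Between Vowels: no change — [afhop]
  Rule 2 Initial Consonant Epenthesis: [afhop] → [tafhop]
/pisahga/:
  Rule 1 Voicing Between Vowels: [pisahga] → [pizahga]
  Rule 2 Initial Consonant Epenthesis: no change — [pizahga]
/uyizolug/:
  Rule 1 Voicing Between Vowels: no change — [uyizolug]
  Rule 2 Initial Consonant Epenthesis: [uyizolug] → [tuyizolug]

[tafhop], [pizahga], [tuyizolug]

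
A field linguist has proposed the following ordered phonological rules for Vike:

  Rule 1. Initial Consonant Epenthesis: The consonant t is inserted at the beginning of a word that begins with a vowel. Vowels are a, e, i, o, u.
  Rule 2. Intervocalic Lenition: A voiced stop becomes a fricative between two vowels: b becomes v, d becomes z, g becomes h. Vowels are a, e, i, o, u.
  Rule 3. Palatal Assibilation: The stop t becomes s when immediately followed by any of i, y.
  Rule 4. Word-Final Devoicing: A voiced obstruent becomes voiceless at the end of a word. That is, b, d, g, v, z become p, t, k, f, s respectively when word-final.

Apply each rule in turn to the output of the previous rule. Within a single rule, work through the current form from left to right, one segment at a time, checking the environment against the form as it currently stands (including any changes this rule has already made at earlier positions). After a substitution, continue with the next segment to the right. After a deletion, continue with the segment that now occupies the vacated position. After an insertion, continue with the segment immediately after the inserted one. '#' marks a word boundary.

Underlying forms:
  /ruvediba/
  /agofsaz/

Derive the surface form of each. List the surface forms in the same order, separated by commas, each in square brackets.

/ruvediba/:
  Rule 1 Initial Consonant Epenthesis: no change — [ruvediba]
  Rule 2 Intervocalic Lenition: [ruvediba] → [ruveziva]
  Rule 3 Palatal Assibilation: no change — [ruveziva]
  Rule 4 Word-Final Devoicing: no change — [ruveziva]
/agofsaz/:
  Rule 1 Initial Consonant Epenthesis: [agofsaz] → [tagofsaz]
  Rule 2 Intervocalic Lenition: [tagofsaz] → [tahofsaz]
  Rule 3 Palatal Assibilation: no change — [tahofsaz]
  Rule 4 Word-Final Devoicing: [tahofsaz] → [tahofsas]

[ruveziva], [tahofsas]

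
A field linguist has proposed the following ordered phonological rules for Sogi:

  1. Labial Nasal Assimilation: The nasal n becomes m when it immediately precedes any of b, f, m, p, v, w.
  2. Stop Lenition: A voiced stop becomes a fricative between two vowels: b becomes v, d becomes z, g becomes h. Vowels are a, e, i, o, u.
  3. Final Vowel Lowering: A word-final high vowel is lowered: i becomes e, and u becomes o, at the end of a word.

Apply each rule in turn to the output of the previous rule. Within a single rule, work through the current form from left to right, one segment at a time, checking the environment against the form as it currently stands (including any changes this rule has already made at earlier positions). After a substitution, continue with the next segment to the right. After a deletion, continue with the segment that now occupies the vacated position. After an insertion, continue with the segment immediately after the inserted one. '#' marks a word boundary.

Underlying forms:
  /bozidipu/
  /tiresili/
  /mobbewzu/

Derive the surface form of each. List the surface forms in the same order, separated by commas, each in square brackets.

/bozidipu/:
  1 Labial Nasal Assimilation: no change — [bozidipu]
  2 Stop Lenition: [bozidipu] → [bozizipu]
  3 Final Vowel Lowering: [bozizipu] → [bozizipo]
/tiresili/:
  1 Labial Nasal Assimilation: no change — [tiresili]
  2 Stop Lenition: no change — [tiresili]
  3 Final Vowel Lowering: [tiresili] → [tiresile]
/mobbewzu/:
  1 Labial Nasal Assimilation: no change — [mobbewzu]
  2 Stop Lenition: no change — [mobbewzu]
  3 Final Vowel Lowering: [mobbewzu] → [mobbewzo]

[bozizipo], [tiresile], [mobbewzo]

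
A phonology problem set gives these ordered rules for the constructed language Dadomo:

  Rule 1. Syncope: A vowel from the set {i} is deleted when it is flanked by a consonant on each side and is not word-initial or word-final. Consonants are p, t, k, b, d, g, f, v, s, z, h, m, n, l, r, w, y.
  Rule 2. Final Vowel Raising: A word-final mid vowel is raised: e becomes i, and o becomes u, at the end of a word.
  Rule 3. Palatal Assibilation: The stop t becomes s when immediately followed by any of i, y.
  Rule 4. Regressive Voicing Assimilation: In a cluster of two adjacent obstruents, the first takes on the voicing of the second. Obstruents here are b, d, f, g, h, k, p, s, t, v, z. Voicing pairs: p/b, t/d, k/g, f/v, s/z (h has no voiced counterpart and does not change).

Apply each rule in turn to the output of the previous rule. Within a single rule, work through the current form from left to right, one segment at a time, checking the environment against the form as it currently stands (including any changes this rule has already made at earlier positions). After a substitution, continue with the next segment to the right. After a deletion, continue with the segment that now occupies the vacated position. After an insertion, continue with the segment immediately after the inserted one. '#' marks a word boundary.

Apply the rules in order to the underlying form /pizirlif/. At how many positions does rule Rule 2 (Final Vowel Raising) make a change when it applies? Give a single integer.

0

Rule 1 Syncope: [pizirlif] → [pzrlf]
Rule 2 Final Vowel Raising: no change — [pzrlf]
Rule 3 Palatal Assibilation: no change — [pzrlf]
Rule 4 Regressive Voicing Assimilation: [pzrlf] → [bzrlf]
Rule Rule 2 changed 0 position(s).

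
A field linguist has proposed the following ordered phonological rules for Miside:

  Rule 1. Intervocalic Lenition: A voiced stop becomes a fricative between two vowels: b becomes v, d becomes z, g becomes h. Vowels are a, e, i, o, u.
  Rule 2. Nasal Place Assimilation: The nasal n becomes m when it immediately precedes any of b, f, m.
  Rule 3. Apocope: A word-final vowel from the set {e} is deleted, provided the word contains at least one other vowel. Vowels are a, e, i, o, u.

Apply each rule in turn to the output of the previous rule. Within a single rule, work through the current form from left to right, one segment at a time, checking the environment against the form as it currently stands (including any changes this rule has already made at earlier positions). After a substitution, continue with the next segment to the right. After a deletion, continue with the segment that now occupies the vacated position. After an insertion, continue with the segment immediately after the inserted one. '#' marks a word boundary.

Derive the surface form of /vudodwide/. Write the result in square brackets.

[vuzodwiz]

Rule 1 Intervocalic Lenition: [vudodwide] → [vuzodwize]
Rule 2 Nasal Place Assimilation: no change — [vuzodwize]
Rule 3 Apocope: [vuzodwize] → [vuzodwiz]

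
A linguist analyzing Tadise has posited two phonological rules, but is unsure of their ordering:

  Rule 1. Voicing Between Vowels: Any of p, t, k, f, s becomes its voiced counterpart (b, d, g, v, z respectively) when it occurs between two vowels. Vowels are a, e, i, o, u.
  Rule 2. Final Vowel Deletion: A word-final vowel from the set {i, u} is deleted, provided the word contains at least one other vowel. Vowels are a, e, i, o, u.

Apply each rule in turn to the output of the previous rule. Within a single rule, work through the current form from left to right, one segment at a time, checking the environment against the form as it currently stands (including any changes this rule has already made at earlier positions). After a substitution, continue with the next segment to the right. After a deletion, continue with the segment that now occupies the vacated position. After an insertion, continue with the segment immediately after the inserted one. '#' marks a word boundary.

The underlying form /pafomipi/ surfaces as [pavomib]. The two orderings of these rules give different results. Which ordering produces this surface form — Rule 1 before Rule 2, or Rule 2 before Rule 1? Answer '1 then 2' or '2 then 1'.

Order 1 then 2:
  1 Voicing Between Vowels: [pafomipi] → [pavomibi]
  2 Final Vowel Deletion: [pavomibi] → [pavomib]
  result: [pavomib]
Order 2 then 1:
  2 Final Vowel Deletion: [pafomipi] → [pafomip]
  1 Voicing Between Vowels: [pafomip] → [pavomip]
  result: [pavomip]

1 then 2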